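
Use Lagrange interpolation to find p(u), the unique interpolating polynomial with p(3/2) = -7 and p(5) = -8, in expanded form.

p(u) = -(2/7)u - 46/7

L_0(u) = (u - 5) / [-7/2] = -(2/7)u + 10/7
L_1(u) = (u - 3/2) / [7/2] = (2/7)u - 3/7
p(u) = (-7)·L_0 + (-8)·L_1
  (-7)·L_0(u) = 2u - 10
  (-8)·L_1(u) = -(16/7)u + 24/7
Adding term by term: -(2/7)u - 46/7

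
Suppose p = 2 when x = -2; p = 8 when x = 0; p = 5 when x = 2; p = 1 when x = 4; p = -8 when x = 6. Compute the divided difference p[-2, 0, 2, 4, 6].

-1/32

p[-2,0] = (8 - 2) / (0 - (-2)) = 3
p[0,2] = (5 - 8) / (2 - 0) = -3/2
p[2,4] = (1 - 5) / (4 - 2) = -2
p[4,6] = (-8 - 1) / (6 - 4) = -9/2
p[-2,0,2] = (-3/2 - 3) / (2 - (-2)) = -9/8
p[0,2,4] = (-2 - (-3/2)) / (4 - 0) = -1/8
p[2,4,6] = (-9/2 - (-2)) / (6 - 2) = -5/8
p[-2,0,2,4] = (-1/8 - (-9/8)) / (4 - (-2)) = 1/6
p[0,2,4,6] = (-5/8 - (-1/8)) / (6 - 0) = -1/12
p[-2,0,2,4,6] = (-1/12 - 1/6) / (6 - (-2)) = -1/32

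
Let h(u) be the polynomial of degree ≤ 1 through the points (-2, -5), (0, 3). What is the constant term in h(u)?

L_0(u) = u / [-2] = -(1/2)u
L_1(u) = (u + 2) / [2] = (1/2)u + 1
h(u) = (-5)·L_0 + 3·L_1
Only the constant term is needed; take it from each L_i and combine:
(-5)·(0) + 3·(1) = 3

3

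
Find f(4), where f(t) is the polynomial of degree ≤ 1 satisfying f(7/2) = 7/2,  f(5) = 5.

4

L_0(4) = (-1)/[(-3/2)] = 2/3
L_1(4) = (1/2)/[(3/2)] = 1/3
Sum: 7/2·(2/3) + 5·(1/3) = 4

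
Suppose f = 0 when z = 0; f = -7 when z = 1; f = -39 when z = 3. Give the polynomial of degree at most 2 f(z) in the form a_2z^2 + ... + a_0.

f(z) = -3z^2 - 4z

Newton's divided differences:
f[0,1] = (-7 - 0) / (1 - 0) = -7
f[1,3] = (-39 - (-7)) / (3 - 1) = -16
f[0,1,3] = (-16 - (-7)) / (3 - 0) = -3
f(z) = (-7)·z + (-3)·z(z - 1)
Expanding: f(z) = -3z^2 - 4z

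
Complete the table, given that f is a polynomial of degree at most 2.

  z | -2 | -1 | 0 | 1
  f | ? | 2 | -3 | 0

The 3 known values determine f uniquely (degree ≤ 2).
L_0(-2) = (-2)·(-3)/[(-1)·(-2)] = 3
L_1(-2) = (-1)·(-3)/[(1)·(-1)] = -3
L_2(-2) = (-1)·(-2)/[(2)·(1)] = 1
Sum: 2·(3) + (-3)·(-3) + 0 = 15

15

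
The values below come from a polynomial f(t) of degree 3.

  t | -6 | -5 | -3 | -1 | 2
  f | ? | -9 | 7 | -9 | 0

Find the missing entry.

-296/7

The 4 known values determine f uniquely (degree ≤ 3).
Evaluate each Lagrange basis at t = -6:
L_0(-6) = (-3)·(-5)·(-8)/[(-2)·(-4)·(-7)] = 15/7
L_1(-6) = (-1)·(-5)·(-8)/[(2)·(-2)·(-5)] = -2
L_2(-6) = (-1)·(-3)·(-8)/[(4)·(2)·(-3)] = 1
L_3(-6) = (-1)·(-3)·(-5)/[(7)·(5)·(3)] = -1/7
Sum: (-9)·(15/7) + 7·(-2) + (-9)·(1) + 0 = -296/7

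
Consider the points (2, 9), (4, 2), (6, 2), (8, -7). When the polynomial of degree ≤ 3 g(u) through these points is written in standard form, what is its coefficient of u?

L_0(u) = (u - 4)(u - 6)(u - 8) / [-48] = -(1/48)u^3 + (3/8)u^2 - (13/6)u + 4
L_1(u) = (u - 2)(u - 6)(u - 8) / [16] = (1/16)u^3 - u^2 + (19/4)u - 6
L_2(u) = (u - 2)(u - 4)(u - 8) / [-16] = -(1/16)u^3 + (7/8)u^2 - (7/2)u + 4
L_3(u) = (u - 2)(u - 4)(u - 6) / [48] = (1/48)u^3 - (1/4)u^2 + (11/12)u - 1
g(u) = 9·L_0 + 2·L_1 + 2·L_2 + (-7)·L_3
Only the coefficient of u is needed; take it from each L_i and combine:
9·(-13/6) + 2·(19/4) + 2·(-7/2) + (-7)·(11/12) = -281/12

-281/12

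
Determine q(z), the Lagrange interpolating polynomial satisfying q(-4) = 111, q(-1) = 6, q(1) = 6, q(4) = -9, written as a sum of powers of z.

Build the Lagrange basis polynomials:
L_0(z) = (z + 1)(z - 1)(z - 4) / [-120] = -(1/120)z^3 + (1/30)z^2 + (1/120)z - 1/30
L_1(z) = (z + 4)(z - 1)(z - 4) / [30] = (1/30)z^3 - (1/30)z^2 - (8/15)z + 8/15
L_2(z) = (z + 4)(z + 1)(z - 4) / [-30] = -(1/30)z^3 - (1/30)z^2 + (8/15)z + 8/15
L_3(z) = (z + 4)(z + 1)(z - 1) / [120] = (1/120)z^3 + (1/30)z^2 - (1/120)z - 1/30
q(z) = 111·L_0 + 6·L_1 + 6·L_2 + (-9)·L_3
  111·L_0(z) = -(37/40)z^3 + (37/10)z^2 + (37/40)z - 37/10
  6·L_1(z) = (1/5)z^3 - (1/5)z^2 - (16/5)z + 16/5
  6·L_2(z) = -(1/5)z^3 - (1/5)z^2 + (16/5)z + 16/5
  (-9)·L_3(z) = -(3/40)z^3 - (3/10)z^2 + (3/40)z + 3/10
Adding term by term: -z^3 + 3z^2 + z + 3

q(z) = -z^3 + 3z^2 + z + 3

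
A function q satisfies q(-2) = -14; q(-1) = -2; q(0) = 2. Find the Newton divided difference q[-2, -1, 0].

-4

q[-2,-1] = (-2 - (-14)) / (-1 - (-2)) = 12
q[-1,0] = (2 - (-2)) / (0 - (-1)) = 4
q[-2,-1,0] = (4 - 12) / (0 - (-2)) = -4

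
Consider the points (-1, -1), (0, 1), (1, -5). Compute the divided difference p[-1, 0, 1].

-4

p[-1,0] = (1 - (-1)) / (0 - (-1)) = 2
p[0,1] = (-5 - 1) / (1 - 0) = -6
p[-1,0,1] = (-6 - 2) / (1 - (-1)) = -4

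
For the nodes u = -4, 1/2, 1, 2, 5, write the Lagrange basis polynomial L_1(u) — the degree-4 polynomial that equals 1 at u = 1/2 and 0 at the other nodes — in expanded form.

L_1(u) = -(16/243)u^4 + (64/243)u^3 + (80/81)u^2 - (928/243)u + 640/243

L_1(u) = (u + 4)(u - 1)(u - 2)(u - 5) / [(9/2)·(-1/2)·(-3/2)·(-9/2)]
       = (u^4 - 4u^3 - 15u^2 + 58u - 40) / (-243/16)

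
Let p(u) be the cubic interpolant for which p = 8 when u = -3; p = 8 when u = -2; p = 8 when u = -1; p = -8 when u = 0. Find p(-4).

24

Evaluate each Lagrange basis at u = -4:
L_0(-4) = (-2)·(-3)·(-4)/[(-1)·(-2)·(-3)] = 4
L_1(-4) = (-1)·(-3)·(-4)/[(1)·(-1)·(-2)] = -6
L_2(-4) = (-1)·(-2)·(-4)/[(2)·(1)·(-1)] = 4
L_3(-4) = (-1)·(-2)·(-3)/[(3)·(2)·(1)] = -1
Sum: 8·(4) + 8·(-6) + 8·(4) + (-8)·(-1) = 24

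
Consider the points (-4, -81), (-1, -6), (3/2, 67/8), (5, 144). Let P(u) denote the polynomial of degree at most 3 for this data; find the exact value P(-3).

L_0(-3) = (-2)·(-9/2)·(-8)/[(-3)·(-11/2)·(-9)] = 16/33
L_1(-3) = (1)·(-9/2)·(-8)/[(3)·(-5/2)·(-6)] = 4/5
L_2(-3) = (1)·(-2)·(-8)/[(11/2)·(5/2)·(-7/2)] = -128/385
L_3(-3) = (1)·(-2)·(-9/2)/[(9)·(6)·(7/2)] = 1/21
Sum: (-81)·(16/33) + (-6)·(4/5) + 67/8·(-128/385) + 144·(1/21) = -40

-40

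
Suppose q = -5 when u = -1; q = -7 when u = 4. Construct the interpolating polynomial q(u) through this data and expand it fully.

L_0(u) = (u - 4) / [-5] = -(1/5)u + 4/5
L_1(u) = (u + 1) / [5] = (1/5)u + 1/5
q(u) = (-5)·L_0 + (-7)·L_1
  (-5)·L_0(u) = u - 4
  (-7)·L_1(u) = -(7/5)u - 7/5
Adding term by term: -(2/5)u - 27/5

q(u) = -(2/5)u - 27/5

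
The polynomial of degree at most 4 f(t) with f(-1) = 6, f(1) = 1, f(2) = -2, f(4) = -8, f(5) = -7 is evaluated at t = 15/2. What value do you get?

L_0(15/2) = (13/2)·(11/2)·(7/2)·(5/2)/[(-2)·(-3)·(-5)·(-6)] = 1001/576
L_1(15/2) = (17/2)·(11/2)·(7/2)·(5/2)/[(2)·(-1)·(-3)·(-4)] = -6545/384
L_2(15/2) = (17/2)·(13/2)·(7/2)·(5/2)/[(3)·(1)·(-2)·(-3)] = 7735/288
L_3(15/2) = (17/2)·(13/2)·(11/2)·(5/2)/[(5)·(3)·(2)·(-1)] = -2431/96
L_4(15/2) = (17/2)·(13/2)·(11/2)·(7/2)/[(6)·(4)·(3)·(1)] = 17017/1152
Sum: 6·(1001/576) + 1·(-6545/384) + (-2)·(7735/288) + (-8)·(-2431/96) + (-7)·(17017/1152) = 7459/192

7459/192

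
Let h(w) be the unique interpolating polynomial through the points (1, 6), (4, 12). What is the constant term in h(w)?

4

L_0(w) = (w - 4) / [-3] = -(1/3)w + 4/3
L_1(w) = (w - 1) / [3] = (1/3)w - 1/3
h(w) = 6·L_0 + 12·L_1
Only the constant term is needed; take it from each L_i and combine:
6·(4/3) + 12·(-1/3) = 4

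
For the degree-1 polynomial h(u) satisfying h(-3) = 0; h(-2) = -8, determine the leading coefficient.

Build the Lagrange basis polynomials:
L_0(u) = (u + 2) / [-1] = -u - 2
L_1(u) = (u + 3) / [1] = u + 3
h(u) = 0·L_0 + (-8)·L_1
Only the coefficient of u is needed; take it from each L_i and combine:
0·(-1) + (-8)·(1) = -8

-8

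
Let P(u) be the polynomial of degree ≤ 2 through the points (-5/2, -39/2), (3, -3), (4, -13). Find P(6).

Evaluate each Lagrange basis at u = 6:
L_0(6) = (3)·(2)/[(-11/2)·(-13/2)] = 24/143
L_1(6) = (17/2)·(2)/[(11/2)·(-1)] = -34/11
L_2(6) = (17/2)·(3)/[(13/2)·(1)] = 51/13
Sum: (-39/2)·(24/143) + (-3)·(-34/11) + (-13)·(51/13) = -45

-45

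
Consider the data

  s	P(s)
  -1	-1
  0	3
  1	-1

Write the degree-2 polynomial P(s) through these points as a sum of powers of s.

L_0(s) = s(s - 1) / [2] = (1/2)s^2 - (1/2)s
L_1(s) = (s + 1)(s - 1) / [-1] = -s^2 + 1
L_2(s) = (s + 1)s / [2] = (1/2)s^2 + (1/2)s
P(s) = (-1)·L_0 + 3·L_1 + (-1)·L_2
  (-1)·L_0(s) = -(1/2)s^2 + (1/2)s
  3·L_1(s) = -3s^2 + 3
  (-1)·L_2(s) = -(1/2)s^2 - (1/2)s
Adding term by term: -4s^2 + 3

P(s) = -4s^2 + 3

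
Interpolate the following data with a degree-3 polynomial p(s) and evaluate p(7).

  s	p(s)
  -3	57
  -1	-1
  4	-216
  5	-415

Evaluate each Lagrange basis at s = 7:
L_0(7) = (8)·(3)·(2)/[(-2)·(-7)·(-8)] = -3/7
L_1(7) = (10)·(3)·(2)/[(2)·(-5)·(-6)] = 1
L_2(7) = (10)·(8)·(2)/[(7)·(5)·(-1)] = -32/7
L_3(7) = (10)·(8)·(3)/[(8)·(6)·(1)] = 5
Sum: 57·(-3/7) + (-1)·(1) + (-216)·(-32/7) + (-415)·(5) = -1113

-1113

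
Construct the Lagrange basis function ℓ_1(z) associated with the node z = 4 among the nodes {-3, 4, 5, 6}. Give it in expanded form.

ℓ_1(z) = (z + 3)(z - 5)(z - 6) / [(7)·(-1)·(-2)]
       = (z^3 - 8z^2 - 3z + 90) / (14)

ℓ_1(z) = (1/14)z^3 - (4/7)z^2 - (3/14)z + 45/7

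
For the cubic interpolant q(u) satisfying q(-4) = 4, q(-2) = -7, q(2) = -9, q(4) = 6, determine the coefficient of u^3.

Build the Lagrange basis polynomials:
L_0(u) = (u + 2)(u - 2)(u - 4) / [-96] = -(1/96)u^3 + (1/24)u^2 + (1/24)u - 1/6
L_1(u) = (u + 4)(u - 2)(u - 4) / [48] = (1/48)u^3 - (1/24)u^2 - (1/3)u + 2/3
L_2(u) = (u + 4)(u + 2)(u - 4) / [-48] = -(1/48)u^3 - (1/24)u^2 + (1/3)u + 2/3
L_3(u) = (u + 4)(u + 2)(u - 2) / [96] = (1/96)u^3 + (1/24)u^2 - (1/24)u - 1/6
q(u) = 4·L_0 + (-7)·L_1 + (-9)·L_2 + 6·L_3
Only the coefficient of u^3 is needed; take it from each L_i and combine:
4·(-1/96) + (-7)·(1/48) + (-9)·(-1/48) + 6·(1/96) = 1/16

1/16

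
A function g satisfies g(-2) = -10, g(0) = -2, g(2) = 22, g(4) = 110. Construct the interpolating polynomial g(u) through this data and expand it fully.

Build the Lagrange basis polynomials:
L_0(u) = u(u - 2)(u - 4) / [-48] = -(1/48)u^3 + (1/8)u^2 - (1/6)u
L_1(u) = (u + 2)(u - 2)(u - 4) / [16] = (1/16)u^3 - (1/4)u^2 - (1/4)u + 1
L_2(u) = (u + 2)u(u - 4) / [-16] = -(1/16)u^3 + (1/8)u^2 + (1/2)u
L_3(u) = (u + 2)u(u - 2) / [48] = (1/48)u^3 - (1/12)u
g(u) = (-10)·L_0 + (-2)·L_1 + 22·L_2 + 110·L_3
  (-10)·L_0(u) = (5/24)u^3 - (5/4)u^2 + (5/3)u
  (-2)·L_1(u) = -(1/8)u^3 + (1/2)u^2 + (1/2)u - 2
  22·L_2(u) = -(11/8)u^3 + (11/4)u^2 + 11u
  110·L_3(u) = (55/24)u^3 - (55/6)u
Adding term by term: u^3 + 2u^2 + 4u - 2

g(u) = u^3 + 2u^2 + 4u - 2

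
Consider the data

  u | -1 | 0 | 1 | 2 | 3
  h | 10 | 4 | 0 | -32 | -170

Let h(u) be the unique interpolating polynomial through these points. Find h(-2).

Using Newton's divided-difference form:
h[-1,0] = (4 - 10) / (0 - (-1)) = -6
h[0,1] = (0 - 4) / (1 - 0) = -4
h[1,2] = (-32 - 0) / (2 - 1) = -32
h[2,3] = (-170 - (-32)) / (3 - 2) = -138
h[-1,0,1] = (-4 - (-6)) / (1 - (-1)) = 1
h[0,1,2] = (-32 - (-4)) / (2 - 0) = -14
h[1,2,3] = (-138 - (-32)) / (3 - 1) = -53
h[-1,0,1,2] = (-14 - 1) / (2 - (-1)) = -5
h[0,1,2,3] = (-53 - (-14)) / (3 - 0) = -13
h[-1,0,1,2,3] = (-13 - (-5)) / (3 - (-1)) = -2
h(-2) = 10 + (-6)·(-1) + 1·(-1)·(-2) + (-5)·(-1)·(-2)·(-3) + (-2)·(-1)·(-2)·(-3)·(-4) = 0

0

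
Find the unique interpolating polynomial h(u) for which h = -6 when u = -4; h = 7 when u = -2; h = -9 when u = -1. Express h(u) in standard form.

Build the Lagrange basis polynomials:
L_0(u) = (u + 2)(u + 1) / [6] = (1/6)u^2 + (1/2)u + 1/3
L_1(u) = (u + 4)(u + 1) / [-2] = -(1/2)u^2 - (5/2)u - 2
L_2(u) = (u + 4)(u + 2) / [3] = (1/3)u^2 + 2u + 8/3
h(u) = (-6)·L_0 + 7·L_1 + (-9)·L_2
  (-6)·L_0(u) = -u^2 - 3u - 2
  7·L_1(u) = -(7/2)u^2 - (35/2)u - 14
  (-9)·L_2(u) = -3u^2 - 18u - 24
Adding term by term: -(15/2)u^2 - (77/2)u - 40

h(u) = -(15/2)u^2 - (77/2)u - 40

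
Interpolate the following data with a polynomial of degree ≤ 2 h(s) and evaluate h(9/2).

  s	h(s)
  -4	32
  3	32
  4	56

281/4

L_0(9/2) = (3/2)·(1/2)/[(-7)·(-8)] = 3/224
L_1(9/2) = (17/2)·(1/2)/[(7)·(-1)] = -17/28
L_2(9/2) = (17/2)·(3/2)/[(8)·(1)] = 51/32
Sum: 32·(3/224) + 32·(-17/28) + 56·(51/32) = 281/4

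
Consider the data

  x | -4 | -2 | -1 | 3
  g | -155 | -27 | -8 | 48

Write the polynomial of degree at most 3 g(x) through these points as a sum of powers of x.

Build the Lagrange basis polynomials:
L_0(x) = (x + 2)(x + 1)(x - 3) / [-42] = -(1/42)x^3 + (1/6)x + 1/7
L_1(x) = (x + 4)(x + 1)(x - 3) / [10] = (1/10)x^3 + (1/5)x^2 - (11/10)x - 6/5
L_2(x) = (x + 4)(x + 2)(x - 3) / [-12] = -(1/12)x^3 - (1/4)x^2 + (5/6)x + 2
L_3(x) = (x + 4)(x + 2)(x + 1) / [140] = (1/140)x^3 + (1/20)x^2 + (1/10)x + 2/35
g(x) = (-155)·L_0 + (-27)·L_1 + (-8)·L_2 + 48·L_3
  (-155)·L_0(x) = (155/42)x^3 - (155/6)x - 155/7
  (-27)·L_1(x) = -(27/10)x^3 - (27/5)x^2 + (297/10)x + 162/5
  (-8)·L_2(x) = (2/3)x^3 + 2x^2 - (20/3)x - 16
  48·L_3(x) = (12/35)x^3 + (12/5)x^2 + (24/5)x + 96/35
Adding term by term: 2x^3 - x^2 + 2x - 3

g(x) = 2x^3 - x^2 + 2x - 3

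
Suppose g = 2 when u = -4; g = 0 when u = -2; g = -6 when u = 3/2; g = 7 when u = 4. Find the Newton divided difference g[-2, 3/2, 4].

121/105

g[-2,3/2] = (-6 - 0) / (3/2 - (-2)) = -12/7
g[3/2,4] = (7 - (-6)) / (4 - 3/2) = 26/5
g[-2,3/2,4] = (26/5 - (-12/7)) / (4 - (-2)) = 121/105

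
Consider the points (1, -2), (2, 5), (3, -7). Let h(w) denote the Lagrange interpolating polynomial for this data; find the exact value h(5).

-88

Evaluate each Lagrange basis at w = 5:
L_0(5) = (3)·(2)/[(-1)·(-2)] = 3
L_1(5) = (4)·(2)/[(1)·(-1)] = -8
L_2(5) = (4)·(3)/[(2)·(1)] = 6
Sum: (-2)·(3) + 5·(-8) + (-7)·(6) = -88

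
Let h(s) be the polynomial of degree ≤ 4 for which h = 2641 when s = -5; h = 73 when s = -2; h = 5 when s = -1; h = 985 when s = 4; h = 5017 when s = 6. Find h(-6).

5425

L_0(-6) = (-4)·(-5)·(-10)·(-12)/[(-3)·(-4)·(-9)·(-11)] = 200/99
L_1(-6) = (-1)·(-5)·(-10)·(-12)/[(3)·(-1)·(-6)·(-8)] = -25/6
L_2(-6) = (-1)·(-4)·(-10)·(-12)/[(4)·(1)·(-5)·(-7)] = 24/7
L_3(-6) = (-1)·(-4)·(-5)·(-12)/[(9)·(6)·(5)·(-2)] = -4/9
L_4(-6) = (-1)·(-4)·(-5)·(-10)/[(11)·(8)·(7)·(2)] = 25/154
Sum: 2641·(200/99) + 73·(-25/6) + 5·(24/7) + 985·(-4/9) + 5017·(25/154) = 5425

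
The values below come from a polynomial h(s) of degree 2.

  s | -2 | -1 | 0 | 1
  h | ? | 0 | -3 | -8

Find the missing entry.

The 3 known values determine h uniquely (degree ≤ 2).
Evaluate each Lagrange basis at s = -2:
L_0(-2) = (-2)·(-3)/[(-1)·(-2)] = 3
L_1(-2) = (-1)·(-3)/[(1)·(-1)] = -3
L_2(-2) = (-1)·(-2)/[(2)·(1)] = 1
Sum: 0 + (-3)·(-3) + (-8)·(1) = 1

1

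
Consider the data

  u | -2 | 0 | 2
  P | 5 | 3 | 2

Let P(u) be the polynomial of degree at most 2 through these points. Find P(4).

2

Evaluate each Lagrange basis at u = 4:
L_0(4) = (4)·(2)/[(-2)·(-4)] = 1
L_1(4) = (6)·(2)/[(2)·(-2)] = -3
L_2(4) = (6)·(4)/[(4)·(2)] = 3
Sum: 5·(1) + 3·(-3) + 2·(3) = 2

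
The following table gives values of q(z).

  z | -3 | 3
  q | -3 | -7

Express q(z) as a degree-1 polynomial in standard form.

q(z) = -(2/3)z - 5

Build the Lagrange basis polynomials:
L_0(z) = (z - 3) / [-6] = -(1/6)z + 1/2
L_1(z) = (z + 3) / [6] = (1/6)z + 1/2
q(z) = (-3)·L_0 + (-7)·L_1
  (-3)·L_0(z) = (1/2)z - 3/2
  (-7)·L_1(z) = -(7/6)z - 7/2
Adding term by term: -(2/3)z - 5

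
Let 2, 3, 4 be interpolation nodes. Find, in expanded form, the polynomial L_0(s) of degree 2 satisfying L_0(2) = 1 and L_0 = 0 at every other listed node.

L_0(s) = (1/2)s^2 - (7/2)s + 6

L_0(s) = (s - 3)(s - 4) / [(-1)·(-2)]
       = (s^2 - 7s + 12) / (2)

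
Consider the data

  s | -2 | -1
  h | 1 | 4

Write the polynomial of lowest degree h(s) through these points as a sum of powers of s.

h(s) = 3s + 7

L_0(s) = (s + 1) / [-1] = -s - 1
L_1(s) = (s + 2) / [1] = s + 2
h(s) = 1·L_0 + 4·L_1
  1·L_0(s) = -s - 1
  4·L_1(s) = 4s + 8
Adding term by term: 3s + 7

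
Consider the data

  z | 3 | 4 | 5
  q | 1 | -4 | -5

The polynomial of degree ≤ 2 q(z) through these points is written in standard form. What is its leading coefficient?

2

L_0(z) = (z - 4)(z - 5) / [2] = (1/2)z^2 - (9/2)z + 10
L_1(z) = (z - 3)(z - 5) / [-1] = -z^2 + 8z - 15
L_2(z) = (z - 3)(z - 4) / [2] = (1/2)z^2 - (7/2)z + 6
q(z) = 1·L_0 + (-4)·L_1 + (-5)·L_2
Only the coefficient of z^2 is needed; take it from each L_i and combine:
1·(1/2) + (-4)·(-1) + (-5)·(1/2) = 2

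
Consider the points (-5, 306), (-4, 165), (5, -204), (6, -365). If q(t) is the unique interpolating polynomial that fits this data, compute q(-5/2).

189/4

Using Newton's divided-difference form:
q[-5,-4] = (165 - 306) / (-4 - (-5)) = -141
q[-4,5] = (-204 - 165) / (5 - (-4)) = -41
q[5,6] = (-365 - (-204)) / (6 - 5) = -161
q[-5,-4,5] = (-41 - (-141)) / (5 - (-5)) = 10
q[-4,5,6] = (-161 - (-41)) / (6 - (-4)) = -12
q[-5,-4,5,6] = (-12 - 10) / (6 - (-5)) = -2
q(-5/2) = 306 + (-141)·(5/2) + 10·(5/2)·(3/2) + (-2)·(5/2)·(3/2)·(-15/2) = 189/4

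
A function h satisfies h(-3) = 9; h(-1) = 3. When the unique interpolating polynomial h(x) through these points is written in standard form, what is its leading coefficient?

The leading coefficient equals the top divided difference h[-3,-1].
h[-3,-1] = (3 - 9) / (-1 - (-3)) = -3

-3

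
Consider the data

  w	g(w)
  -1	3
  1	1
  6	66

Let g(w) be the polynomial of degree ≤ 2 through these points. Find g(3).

Evaluate each Lagrange basis at w = 3:
L_0(3) = (2)·(-3)/[(-2)·(-7)] = -3/7
L_1(3) = (4)·(-3)/[(2)·(-5)] = 6/5
L_2(3) = (4)·(2)/[(7)·(5)] = 8/35
Sum: 3·(-3/7) + 1·(6/5) + 66·(8/35) = 15

15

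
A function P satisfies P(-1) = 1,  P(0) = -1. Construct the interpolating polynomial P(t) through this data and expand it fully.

L_0(t) = t / [-1] = -t
L_1(t) = (t + 1) / [1] = t + 1
P(t) = 1·L_0 + (-1)·L_1
  1·L_0(t) = -t
  (-1)·L_1(t) = -t - 1
Adding term by term: -2t - 1

P(t) = -2t - 1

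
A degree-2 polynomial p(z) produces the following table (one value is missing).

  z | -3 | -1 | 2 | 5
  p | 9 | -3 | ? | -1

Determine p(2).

The 3 known values determine p uniquely (degree ≤ 2).
Evaluate each Lagrange basis at z = 2:
L_0(2) = (3)·(-3)/[(-2)·(-8)] = -9/16
L_1(2) = (5)·(-3)/[(2)·(-6)] = 5/4
L_2(2) = (5)·(3)/[(8)·(6)] = 5/16
Sum: 9·(-9/16) + (-3)·(5/4) + (-1)·(5/16) = -73/8

-73/8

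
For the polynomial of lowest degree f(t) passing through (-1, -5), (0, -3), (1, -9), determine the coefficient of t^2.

-4

The leading coefficient equals the top divided difference f[-1,0,1].
f[-1,0] = (-3 - (-5)) / (0 - (-1)) = 2
f[0,1] = (-9 - (-3)) / (1 - 0) = -6
f[-1,0,1] = (-6 - 2) / (1 - (-1)) = -4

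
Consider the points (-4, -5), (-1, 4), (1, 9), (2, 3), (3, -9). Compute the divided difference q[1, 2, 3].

-3

q[1,2] = (3 - 9) / (2 - 1) = -6
q[2,3] = (-9 - 3) / (3 - 2) = -12
q[1,2,3] = (-12 - (-6)) / (3 - 1) = -3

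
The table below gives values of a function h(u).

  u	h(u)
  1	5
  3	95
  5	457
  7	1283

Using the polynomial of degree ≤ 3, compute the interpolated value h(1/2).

5/2

Evaluate each Lagrange basis at u = 1/2:
L_0(1/2) = (-5/2)·(-9/2)·(-13/2)/[(-2)·(-4)·(-6)] = 195/128
L_1(1/2) = (-1/2)·(-9/2)·(-13/2)/[(2)·(-2)·(-4)] = -117/128
L_2(1/2) = (-1/2)·(-5/2)·(-13/2)/[(4)·(2)·(-2)] = 65/128
L_3(1/2) = (-1/2)·(-5/2)·(-9/2)/[(6)·(4)·(2)] = -15/128
Sum: 5·(195/128) + 95·(-117/128) + 457·(65/128) + 1283·(-15/128) = 5/2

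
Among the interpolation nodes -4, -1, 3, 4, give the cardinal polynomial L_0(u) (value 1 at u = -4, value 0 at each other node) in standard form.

L_0(u) = -(1/168)u^3 + (1/28)u^2 - (5/168)u - 1/14

L_0(u) = (u + 1)(u - 3)(u - 4) / [(-3)·(-7)·(-8)]
       = (u^3 - 6u^2 + 5u + 12) / (-168)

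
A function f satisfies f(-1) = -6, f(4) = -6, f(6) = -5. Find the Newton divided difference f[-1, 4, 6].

f[-1,4] = (-6 - (-6)) / (4 - (-1)) = 0
f[4,6] = (-5 - (-6)) / (6 - 4) = 1/2
f[-1,4,6] = (1/2 - 0) / (6 - (-1)) = 1/14

1/14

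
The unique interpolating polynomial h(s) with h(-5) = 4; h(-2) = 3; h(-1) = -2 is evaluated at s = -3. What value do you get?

17/3

Evaluate each Lagrange basis at s = -3:
L_0(-3) = (-1)·(-2)/[(-3)·(-4)] = 1/6
L_1(-3) = (2)·(-2)/[(3)·(-1)] = 4/3
L_2(-3) = (2)·(-1)/[(4)·(1)] = -1/2
Sum: 4·(1/6) + 3·(4/3) + (-2)·(-1/2) = 17/3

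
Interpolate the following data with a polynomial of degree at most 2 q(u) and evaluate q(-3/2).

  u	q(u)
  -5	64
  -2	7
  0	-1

Using Newton's divided-difference form:
q[-5,-2] = (7 - 64) / (-2 - (-5)) = -19
q[-2,0] = (-1 - 7) / (0 - (-2)) = -4
q[-5,-2,0] = (-4 - (-19)) / (0 - (-5)) = 3
q(-3/2) = 64 + (-19)·(7/2) + 3·(7/2)·(1/2) = 11/4

11/4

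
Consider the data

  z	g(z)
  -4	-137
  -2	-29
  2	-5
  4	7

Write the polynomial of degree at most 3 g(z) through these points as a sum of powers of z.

g(z) = z^3 - 4z^2 + 2z - 1

L_0(z) = (z + 2)(z - 2)(z - 4) / [-96] = -(1/96)z^3 + (1/24)z^2 + (1/24)z - 1/6
L_1(z) = (z + 4)(z - 2)(z - 4) / [48] = (1/48)z^3 - (1/24)z^2 - (1/3)z + 2/3
L_2(z) = (z + 4)(z + 2)(z - 4) / [-48] = -(1/48)z^3 - (1/24)z^2 + (1/3)z + 2/3
L_3(z) = (z + 4)(z + 2)(z - 2) / [96] = (1/96)z^3 + (1/24)z^2 - (1/24)z - 1/6
g(z) = (-137)·L_0 + (-29)·L_1 + (-5)·L_2 + 7·L_3
  (-137)·L_0(z) = (137/96)z^3 - (137/24)z^2 - (137/24)z + 137/6
  (-29)·L_1(z) = -(29/48)z^3 + (29/24)z^2 + (29/3)z - 58/3
  (-5)·L_2(z) = (5/48)z^3 + (5/24)z^2 - (5/3)z - 10/3
  7·L_3(z) = (7/96)z^3 + (7/24)z^2 - (7/24)z - 7/6
Adding term by term: z^3 - 4z^2 + 2z - 1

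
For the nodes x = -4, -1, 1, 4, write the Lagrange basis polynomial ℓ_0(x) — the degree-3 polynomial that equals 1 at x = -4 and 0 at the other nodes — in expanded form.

ℓ_0(x) = (x + 1)(x - 1)(x - 4) / [(-3)·(-5)·(-8)]
       = (x^3 - 4x^2 - x + 4) / (-120)

ℓ_0(x) = -(1/120)x^3 + (1/30)x^2 + (1/120)x - 1/30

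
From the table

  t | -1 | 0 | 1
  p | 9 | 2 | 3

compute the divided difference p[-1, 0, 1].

p[-1,0] = (2 - 9) / (0 - (-1)) = -7
p[0,1] = (3 - 2) / (1 - 0) = 1
p[-1,0,1] = (1 - (-7)) / (1 - (-1)) = 4

4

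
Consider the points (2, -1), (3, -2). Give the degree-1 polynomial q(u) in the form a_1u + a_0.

Build the Lagrange basis polynomials:
L_0(u) = (u - 3) / [-1] = -u + 3
L_1(u) = (u - 2) / [1] = u - 2
q(u) = (-1)·L_0 + (-2)·L_1
  (-1)·L_0(u) = u - 3
  (-2)·L_1(u) = -2u + 4
Adding term by term: -u + 1

q(u) = -u + 1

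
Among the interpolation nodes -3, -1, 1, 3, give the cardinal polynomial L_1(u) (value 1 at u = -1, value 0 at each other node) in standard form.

L_1(u) = (u + 3)(u - 1)(u - 3) / [(2)·(-2)·(-4)]
       = (u^3 - u^2 - 9u + 9) / (16)

L_1(u) = (1/16)u^3 - (1/16)u^2 - (9/16)u + 9/16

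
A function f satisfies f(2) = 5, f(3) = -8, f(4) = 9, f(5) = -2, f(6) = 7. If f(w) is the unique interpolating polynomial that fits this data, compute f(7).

Using Newton's divided-difference form:
f[2,3] = (-8 - 5) / (3 - 2) = -13
f[3,4] = (9 - (-8)) / (4 - 3) = 17
f[4,5] = (-2 - 9) / (5 - 4) = -11
f[5,6] = (7 - (-2)) / (6 - 5) = 9
f[2,3,4] = (17 - (-13)) / (4 - 2) = 15
f[3,4,5] = (-11 - 17) / (5 - 3) = -14
f[4,5,6] = (9 - (-11)) / (6 - 4) = 10
f[2,3,4,5] = (-14 - 15) / (5 - 2) = -29/3
f[3,4,5,6] = (10 - (-14)) / (6 - 3) = 8
f[2,3,4,5,6] = (8 - (-29/3)) / (6 - 2) = 53/12
f(7) = 5 + (-13)·(5) + 15·(5)·(4) + (-29/3)·(5)·(4)·(3) + (53/12)·(5)·(4)·(3)·(2) = 190

190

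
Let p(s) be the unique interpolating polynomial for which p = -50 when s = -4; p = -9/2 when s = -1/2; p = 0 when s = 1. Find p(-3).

-32

Using Newton's divided-difference form:
p[-4,-1/2] = (-9/2 - (-50)) / (-1/2 - (-4)) = 13
p[-1/2,1] = (0 - (-9/2)) / (1 - (-1/2)) = 3
p[-4,-1/2,1] = (3 - 13) / (1 - (-4)) = -2
p(-3) = -50 + 13·(1) + (-2)·(1)·(-5/2) = -32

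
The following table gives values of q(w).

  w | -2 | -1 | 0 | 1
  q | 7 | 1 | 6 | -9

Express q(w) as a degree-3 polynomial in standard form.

Build the Lagrange basis polynomials:
L_0(w) = (w + 1)w(w - 1) / [-6] = -(1/6)w^3 + (1/6)w
L_1(w) = (w + 2)w(w - 1) / [2] = (1/2)w^3 + (1/2)w^2 - w
L_2(w) = (w + 2)(w + 1)(w - 1) / [-2] = -(1/2)w^3 - w^2 + (1/2)w + 1
L_3(w) = (w + 2)(w + 1)w / [6] = (1/6)w^3 + (1/2)w^2 + (1/3)w
q(w) = 7·L_0 + 1·L_1 + 6·L_2 + (-9)·L_3
  7·L_0(w) = -(7/6)w^3 + (7/6)w
  1·L_1(w) = (1/2)w^3 + (1/2)w^2 - w
  6·L_2(w) = -3w^3 - 6w^2 + 3w + 6
  (-9)·L_3(w) = -(3/2)w^3 - (9/2)w^2 - 3w
Adding term by term: -(31/6)w^3 - 10w^2 + (1/6)w + 6

q(w) = -(31/6)w^3 - 10w^2 + (1/6)w + 6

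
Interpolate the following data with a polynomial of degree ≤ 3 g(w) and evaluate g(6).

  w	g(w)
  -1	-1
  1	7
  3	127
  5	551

L_0(6) = (5)·(3)·(1)/[(-2)·(-4)·(-6)] = -5/16
L_1(6) = (7)·(3)·(1)/[(2)·(-2)·(-4)] = 21/16
L_2(6) = (7)·(5)·(1)/[(4)·(2)·(-2)] = -35/16
L_3(6) = (7)·(5)·(3)/[(6)·(4)·(2)] = 35/16
Sum: (-1)·(-5/16) + 7·(21/16) + 127·(-35/16) + 551·(35/16) = 937

937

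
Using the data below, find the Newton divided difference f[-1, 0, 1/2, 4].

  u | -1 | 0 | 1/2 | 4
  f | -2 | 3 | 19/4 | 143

2

f[-1,0] = (3 - (-2)) / (0 - (-1)) = 5
f[0,1/2] = (19/4 - 3) / (1/2 - 0) = 7/2
f[1/2,4] = (143 - 19/4) / (4 - 1/2) = 79/2
f[-1,0,1/2] = (7/2 - 5) / (1/2 - (-1)) = -1
f[0,1/2,4] = (79/2 - 7/2) / (4 - 0) = 9
f[-1,0,1/2,4] = (9 - (-1)) / (4 - (-1)) = 2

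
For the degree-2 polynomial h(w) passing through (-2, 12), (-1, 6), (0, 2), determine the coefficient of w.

-3

Build the Lagrange basis polynomials:
L_0(w) = (w + 1)w / [2] = (1/2)w^2 + (1/2)w
L_1(w) = (w + 2)w / [-1] = -w^2 - 2w
L_2(w) = (w + 2)(w + 1) / [2] = (1/2)w^2 + (3/2)w + 1
h(w) = 12·L_0 + 6·L_1 + 2·L_2
Only the coefficient of w is needed; take it from each L_i and combine:
12·(1/2) + 6·(-2) + 2·(3/2) = -3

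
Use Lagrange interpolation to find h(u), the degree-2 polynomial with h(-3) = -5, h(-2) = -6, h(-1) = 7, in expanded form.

h(u) = 7u^2 + 34u + 34

Build the Lagrange basis polynomials:
L_0(u) = (u + 2)(u + 1) / [2] = (1/2)u^2 + (3/2)u + 1
L_1(u) = (u + 3)(u + 1) / [-1] = -u^2 - 4u - 3
L_2(u) = (u + 3)(u + 2) / [2] = (1/2)u^2 + (5/2)u + 3
h(u) = (-5)·L_0 + (-6)·L_1 + 7·L_2
  (-5)·L_0(u) = -(5/2)u^2 - (15/2)u - 5
  (-6)·L_1(u) = 6u^2 + 24u + 18
  7·L_2(u) = (7/2)u^2 + (35/2)u + 21
Adding term by term: 7u^2 + 34u + 34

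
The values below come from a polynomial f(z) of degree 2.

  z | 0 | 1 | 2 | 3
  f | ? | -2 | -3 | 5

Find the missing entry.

8

The 3 known values determine f uniquely (degree ≤ 2).
Evaluate each Lagrange basis at z = 0:
L_0(0) = (-2)·(-3)/[(-1)·(-2)] = 3
L_1(0) = (-1)·(-3)/[(1)·(-1)] = -3
L_2(0) = (-1)·(-2)/[(2)·(1)] = 1
Sum: (-2)·(3) + (-3)·(-3) + 5·(1) = 8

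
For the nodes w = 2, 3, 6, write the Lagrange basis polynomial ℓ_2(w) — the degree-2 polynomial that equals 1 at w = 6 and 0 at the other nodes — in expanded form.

ℓ_2(w) = (w - 2)(w - 3) / [(4)·(3)]
       = (w^2 - 5w + 6) / (12)

ℓ_2(w) = (1/12)w^2 - (5/12)w + 1/2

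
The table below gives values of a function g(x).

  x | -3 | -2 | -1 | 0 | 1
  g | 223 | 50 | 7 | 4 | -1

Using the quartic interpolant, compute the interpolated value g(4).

272

Evaluate each Lagrange basis at x = 4:
L_0(4) = (6)·(5)·(4)·(3)/[(-1)·(-2)·(-3)·(-4)] = 15
L_1(4) = (7)·(5)·(4)·(3)/[(1)·(-1)·(-2)·(-3)] = -70
L_2(4) = (7)·(6)·(4)·(3)/[(2)·(1)·(-1)·(-2)] = 126
L_3(4) = (7)·(6)·(5)·(3)/[(3)·(2)·(1)·(-1)] = -105
L_4(4) = (7)·(6)·(5)·(4)/[(4)·(3)·(2)·(1)] = 35
Sum: 223·(15) + 50·(-70) + 7·(126) + 4·(-105) + (-1)·(35) = 272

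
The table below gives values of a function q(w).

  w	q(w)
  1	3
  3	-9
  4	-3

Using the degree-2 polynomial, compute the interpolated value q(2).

Using Newton's divided-difference form:
q[1,3] = (-9 - 3) / (3 - 1) = -6
q[3,4] = (-3 - (-9)) / (4 - 3) = 6
q[1,3,4] = (6 - (-6)) / (4 - 1) = 4
q(2) = 3 + (-6)·(1) + 4·(1)·(-1) = -7

-7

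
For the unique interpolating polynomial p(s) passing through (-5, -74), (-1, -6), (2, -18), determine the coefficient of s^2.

-3

Build the Lagrange basis polynomials:
L_0(s) = (s + 1)(s - 2) / [28] = (1/28)s^2 - (1/28)s - 1/14
L_1(s) = (s + 5)(s - 2) / [-12] = -(1/12)s^2 - (1/4)s + 5/6
L_2(s) = (s + 5)(s + 1) / [21] = (1/21)s^2 + (2/7)s + 5/21
p(s) = (-74)·L_0 + (-6)·L_1 + (-18)·L_2
Only the coefficient of s^2 is needed; take it from each L_i and combine:
(-74)·(1/28) + (-6)·(-1/12) + (-18)·(1/21) = -3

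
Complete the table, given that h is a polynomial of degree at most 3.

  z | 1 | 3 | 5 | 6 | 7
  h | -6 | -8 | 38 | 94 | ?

180

The 4 known values determine h uniquely (degree ≤ 3).
L_0(7) = (4)·(2)·(1)/[(-2)·(-4)·(-5)] = -1/5
L_1(7) = (6)·(2)·(1)/[(2)·(-2)·(-3)] = 1
L_2(7) = (6)·(4)·(1)/[(4)·(2)·(-1)] = -3
L_3(7) = (6)·(4)·(2)/[(5)·(3)·(1)] = 16/5
Sum: (-6)·(-1/5) + (-8)·(1) + 38·(-3) + 94·(16/5) = 180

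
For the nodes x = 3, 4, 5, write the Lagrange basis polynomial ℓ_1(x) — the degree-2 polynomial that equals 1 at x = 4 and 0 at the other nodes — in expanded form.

ℓ_1(x) = (x - 3)(x - 5) / [(1)·(-1)]
       = (x^2 - 8x + 15) / (-1)

ℓ_1(x) = -x^2 + 8x - 15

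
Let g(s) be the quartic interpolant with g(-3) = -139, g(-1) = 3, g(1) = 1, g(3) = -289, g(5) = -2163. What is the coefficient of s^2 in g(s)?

L_0(s) = (s + 1)(s - 1)(s - 3)(s - 5) / [384] = (1/384)s^4 - (1/48)s^3 + (7/192)s^2 + (1/48)s - 5/128
L_1(s) = (s + 3)(s - 1)(s - 3)(s - 5) / [-96] = -(1/96)s^4 + (1/16)s^3 + (1/24)s^2 - (9/16)s + 15/32
L_2(s) = (s + 3)(s + 1)(s - 3)(s - 5) / [64] = (1/64)s^4 - (1/16)s^3 - (7/32)s^2 + (9/16)s + 45/64
L_3(s) = (s + 3)(s + 1)(s - 1)(s - 5) / [-96] = -(1/96)s^4 + (1/48)s^3 + (1/6)s^2 - (1/48)s - 5/32
L_4(s) = (s + 3)(s + 1)(s - 1)(s - 3) / [384] = (1/384)s^4 - (5/192)s^2 + 3/128
g(s) = (-139)·L_0 + 3·L_1 + 1·L_2 + (-289)·L_3 + (-2163)·L_4
Only the coefficient of s^2 is needed; take it from each L_i and combine:
(-139)·(7/192) + 3·(1/24) + 1·(-7/32) + (-289)·(1/6) + (-2163)·(-5/192) = 3

3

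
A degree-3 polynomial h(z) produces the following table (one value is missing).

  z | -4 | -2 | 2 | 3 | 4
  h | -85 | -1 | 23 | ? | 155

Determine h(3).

69

The 4 known values determine h uniquely (degree ≤ 3).
Evaluate each Lagrange basis at z = 3:
L_0(3) = (5)·(1)·(-1)/[(-2)·(-6)·(-8)] = 5/96
L_1(3) = (7)·(1)·(-1)/[(2)·(-4)·(-6)] = -7/48
L_2(3) = (7)·(5)·(-1)/[(6)·(4)·(-2)] = 35/48
L_3(3) = (7)·(5)·(1)/[(8)·(6)·(2)] = 35/96
Sum: (-85)·(5/96) + (-1)·(-7/48) + 23·(35/48) + 155·(35/96) = 69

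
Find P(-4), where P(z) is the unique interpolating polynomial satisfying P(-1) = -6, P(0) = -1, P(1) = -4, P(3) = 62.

-309

Using Newton's divided-difference form:
P[-1,0] = (-1 - (-6)) / (0 - (-1)) = 5
P[0,1] = (-4 - (-1)) / (1 - 0) = -3
P[1,3] = (62 - (-4)) / (3 - 1) = 33
P[-1,0,1] = (-3 - 5) / (1 - (-1)) = -4
P[0,1,3] = (33 - (-3)) / (3 - 0) = 12
P[-1,0,1,3] = (12 - (-4)) / (3 - (-1)) = 4
P(-4) = -6 + 5·(-3) + (-4)·(-3)·(-4) + 4·(-3)·(-4)·(-5) = -309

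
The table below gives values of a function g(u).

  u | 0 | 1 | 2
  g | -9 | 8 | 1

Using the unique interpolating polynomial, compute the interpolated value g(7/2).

-109/2

Evaluate each Lagrange basis at u = 7/2:
L_0(7/2) = (5/2)·(3/2)/[(-1)·(-2)] = 15/8
L_1(7/2) = (7/2)·(3/2)/[(1)·(-1)] = -21/4
L_2(7/2) = (7/2)·(5/2)/[(2)·(1)] = 35/8
Sum: (-9)·(15/8) + 8·(-21/4) + 1·(35/8) = -109/2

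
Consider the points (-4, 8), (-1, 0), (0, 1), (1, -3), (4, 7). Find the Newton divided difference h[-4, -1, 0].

11/12

h[-4,-1] = (0 - 8) / (-1 - (-4)) = -8/3
h[-1,0] = (1 - 0) / (0 - (-1)) = 1
h[-4,-1,0] = (1 - (-8/3)) / (0 - (-4)) = 11/12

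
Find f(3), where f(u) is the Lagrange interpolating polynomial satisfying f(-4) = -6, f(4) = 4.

Evaluate each Lagrange basis at u = 3:
L_0(3) = (-1)/[(-8)] = 1/8
L_1(3) = (7)/[(8)] = 7/8
Sum: (-6)·(1/8) + 4·(7/8) = 11/4

11/4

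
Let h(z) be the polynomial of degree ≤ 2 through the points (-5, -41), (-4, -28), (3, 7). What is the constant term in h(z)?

Build the Lagrange basis polynomials:
L_0(z) = (z + 4)(z - 3) / [8] = (1/8)z^2 + (1/8)z - 3/2
L_1(z) = (z + 5)(z - 3) / [-7] = -(1/7)z^2 - (2/7)z + 15/7
L_2(z) = (z + 5)(z + 4) / [56] = (1/56)z^2 + (9/56)z + 5/14
h(z) = (-41)·L_0 + (-28)·L_1 + 7·L_2
Only the constant term is needed; take it from each L_i and combine:
(-41)·(-3/2) + (-28)·(15/7) + 7·(5/14) = 4

4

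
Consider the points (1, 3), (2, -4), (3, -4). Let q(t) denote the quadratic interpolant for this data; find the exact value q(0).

17

L_0(0) = (-2)·(-3)/[(-1)·(-2)] = 3
L_1(0) = (-1)·(-3)/[(1)·(-1)] = -3
L_2(0) = (-1)·(-2)/[(2)·(1)] = 1
Sum: 3·(3) + (-4)·(-3) + (-4)·(1) = 17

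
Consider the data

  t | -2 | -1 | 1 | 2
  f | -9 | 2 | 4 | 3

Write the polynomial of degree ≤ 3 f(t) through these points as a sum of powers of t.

f(t) = (2/3)t^3 - 2t^2 + (1/3)t + 5

Newton's divided differences:
f[-2,-1] = (2 - (-9)) / (-1 - (-2)) = 11
f[-1,1] = (4 - 2) / (1 - (-1)) = 1
f[1,2] = (3 - 4) / (2 - 1) = -1
f[-2,-1,1] = (1 - 11) / (1 - (-2)) = -10/3
f[-1,1,2] = (-1 - 1) / (2 - (-1)) = -2/3
f[-2,-1,1,2] = (-2/3 - (-10/3)) / (2 - (-2)) = 2/3
f(t) = -9 + 11·(t + 2) + (-10/3)·(t + 2)(t + 1) + (2/3)·(t + 2)(t + 1)(t - 1)
Expanding: f(t) = (2/3)t^3 - 2t^2 + (1/3)t + 5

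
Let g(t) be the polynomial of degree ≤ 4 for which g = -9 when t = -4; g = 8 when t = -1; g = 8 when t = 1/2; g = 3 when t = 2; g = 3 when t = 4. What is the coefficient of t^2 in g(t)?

-127/84

L_0(t) = (t + 1)(t - 1/2)(t - 2)(t - 4) / [648] = (1/648)t^4 - (11/1296)t^3 + (1/144)t^2 + (7/648)t - 1/162
L_1(t) = (t + 4)(t - 1/2)(t - 2)(t - 4) / [-135/2] = -(2/135)t^4 + (1/27)t^3 + (2/9)t^2 - (16/27)t + 32/135
L_2(t) = (t + 4)(t + 1)(t - 2)(t - 4) / [567/16] = (16/567)t^4 - (16/567)t^3 - (32/63)t^2 + (256/567)t + 512/567
L_3(t) = (t + 4)(t + 1)(t - 1/2)(t - 4) / [-54] = -(1/54)t^4 - (1/108)t^3 + (11/36)t^2 + (4/27)t - 4/27
L_4(t) = (t + 4)(t + 1)(t - 1/2)(t - 2) / [280] = (1/280)t^4 + (1/112)t^3 - (3/112)t^2 - (1/56)t + 1/70
g(t) = (-9)·L_0 + 8·L_1 + 8·L_2 + 3·L_3 + 3·L_4
Only the coefficient of t^2 is needed; take it from each L_i and combine:
(-9)·(1/144) + 8·(2/9) + 8·(-32/63) + 3·(11/36) + 3·(-3/112) = -127/84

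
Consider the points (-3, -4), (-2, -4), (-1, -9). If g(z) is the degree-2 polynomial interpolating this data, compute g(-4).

Using Newton's divided-difference form:
g[-3,-2] = (-4 - (-4)) / (-2 - (-3)) = 0
g[-2,-1] = (-9 - (-4)) / (-1 - (-2)) = -5
g[-3,-2,-1] = (-5 - 0) / (-1 - (-3)) = -5/2
g(-4) = -4 + 0·(-1) + (-5/2)·(-1)·(-2) = -9

-9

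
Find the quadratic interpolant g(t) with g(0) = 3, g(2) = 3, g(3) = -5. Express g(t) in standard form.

Newton's divided differences:
g[0,2] = (3 - 3) / (2 - 0) = 0
g[2,3] = (-5 - 3) / (3 - 2) = -8
g[0,2,3] = (-8 - 0) / (3 - 0) = -8/3
g(t) = 3 + (-8/3)·t(t - 2)
Expanding: g(t) = -(8/3)t^2 + (16/3)t + 3

g(t) = -(8/3)t^2 + (16/3)t + 3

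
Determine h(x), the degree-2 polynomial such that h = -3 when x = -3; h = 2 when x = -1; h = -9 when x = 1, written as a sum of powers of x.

Build the Lagrange basis polynomials:
L_0(x) = (x + 1)(x - 1) / [8] = (1/8)x^2 - 1/8
L_1(x) = (x + 3)(x - 1) / [-4] = -(1/4)x^2 - (1/2)x + 3/4
L_2(x) = (x + 3)(x + 1) / [8] = (1/8)x^2 + (1/2)x + 3/8
h(x) = (-3)·L_0 + 2·L_1 + (-9)·L_2
  (-3)·L_0(x) = -(3/8)x^2 + 3/8
  2·L_1(x) = -(1/2)x^2 - x + 3/2
  (-9)·L_2(x) = -(9/8)x^2 - (9/2)x - 27/8
Adding term by term: -2x^2 - (11/2)x - 3/2

h(x) = -2x^2 - (11/2)x - 3/2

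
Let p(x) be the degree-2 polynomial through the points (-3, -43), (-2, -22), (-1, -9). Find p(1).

Evaluate each Lagrange basis at x = 1:
L_0(1) = (3)·(2)/[(-1)·(-2)] = 3
L_1(1) = (4)·(2)/[(1)·(-1)] = -8
L_2(1) = (4)·(3)/[(2)·(1)] = 6
Sum: (-43)·(3) + (-22)·(-8) + (-9)·(6) = -7

-7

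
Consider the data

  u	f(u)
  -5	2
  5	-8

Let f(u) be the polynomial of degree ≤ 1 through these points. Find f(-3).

0

Evaluate each Lagrange basis at u = -3:
L_0(-3) = (-8)/[(-10)] = 4/5
L_1(-3) = (2)/[(10)] = 1/5
Sum: 2·(4/5) + (-8)·(1/5) = 0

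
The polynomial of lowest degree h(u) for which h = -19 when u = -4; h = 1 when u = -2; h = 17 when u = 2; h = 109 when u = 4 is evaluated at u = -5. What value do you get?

-53

Using Newton's divided-difference form:
h[-4,-2] = (1 - (-19)) / (-2 - (-4)) = 10
h[-2,2] = (17 - 1) / (2 - (-2)) = 4
h[2,4] = (109 - 17) / (4 - 2) = 46
h[-4,-2,2] = (4 - 10) / (2 - (-4)) = -1
h[-2,2,4] = (46 - 4) / (4 - (-2)) = 7
h[-4,-2,2,4] = (7 - (-1)) / (4 - (-4)) = 1
h(-5) = -19 + 10·(-1) + (-1)·(-1)·(-3) + 1·(-1)·(-3)·(-7) = -53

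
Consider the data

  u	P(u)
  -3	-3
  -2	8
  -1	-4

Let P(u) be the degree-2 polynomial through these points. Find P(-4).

Using Newton's divided-difference form:
P[-3,-2] = (8 - (-3)) / (-2 - (-3)) = 11
P[-2,-1] = (-4 - 8) / (-1 - (-2)) = -12
P[-3,-2,-1] = (-12 - 11) / (-1 - (-3)) = -23/2
P(-4) = -3 + 11·(-1) + (-23/2)·(-1)·(-2) = -37

-37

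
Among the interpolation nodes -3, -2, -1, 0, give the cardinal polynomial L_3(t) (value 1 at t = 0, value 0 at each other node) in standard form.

L_3(t) = (1/6)t^3 + t^2 + (11/6)t + 1

L_3(t) = (t + 3)(t + 2)(t + 1) / [(3)·(2)·(1)]
       = (t^3 + 6t^2 + 11t + 6) / (6)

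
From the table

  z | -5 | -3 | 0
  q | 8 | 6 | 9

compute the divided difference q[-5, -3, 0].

q[-5,-3] = (6 - 8) / (-3 - (-5)) = -1
q[-3,0] = (9 - 6) / (0 - (-3)) = 1
q[-5,-3,0] = (1 - (-1)) / (0 - (-5)) = 2/5

2/5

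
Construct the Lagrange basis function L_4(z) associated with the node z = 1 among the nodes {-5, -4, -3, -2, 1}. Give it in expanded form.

L_4(z) = (z + 5)(z + 4)(z + 3)(z + 2) / [(6)·(5)·(4)·(3)]
       = (z^4 + 14z^3 + 71z^2 + 154z + 120) / (360)

L_4(z) = (1/360)z^4 + (7/180)z^3 + (71/360)z^2 + (77/180)z + 1/3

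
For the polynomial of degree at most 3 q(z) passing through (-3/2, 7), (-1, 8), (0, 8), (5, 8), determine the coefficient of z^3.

The leading coefficient equals the top divided difference q[-3/2,-1,0,5].
q[-3/2,-1] = (8 - 7) / (-1 - (-3/2)) = 2
q[-1,0] = (8 - 8) / (0 - (-1)) = 0
q[0,5] = (8 - 8) / (5 - 0) = 0
q[-3/2,-1,0] = (0 - 2) / (0 - (-3/2)) = -4/3
q[-1,0,5] = (0 - 0) / (5 - (-1)) = 0
q[-3/2,-1,0,5] = (0 - (-4/3)) / (5 - (-3/2)) = 8/39

8/39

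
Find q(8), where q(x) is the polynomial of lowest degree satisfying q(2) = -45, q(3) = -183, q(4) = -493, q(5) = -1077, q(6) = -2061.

-5853

Using Newton's divided-difference form:
q[2,3] = (-183 - (-45)) / (3 - 2) = -138
q[3,4] = (-493 - (-183)) / (4 - 3) = -310
q[4,5] = (-1077 - (-493)) / (5 - 4) = -584
q[5,6] = (-2061 - (-1077)) / (6 - 5) = -984
q[2,3,4] = (-310 - (-138)) / (4 - 2) = -86
q[3,4,5] = (-584 - (-310)) / (5 - 3) = -137
q[4,5,6] = (-984 - (-584)) / (6 - 4) = -200
q[2,3,4,5] = (-137 - (-86)) / (5 - 2) = -17
q[3,4,5,6] = (-200 - (-137)) / (6 - 3) = -21
q[2,3,4,5,6] = (-21 - (-17)) / (6 - 2) = -1
q(8) = -45 + (-138)·(6) + (-86)·(6)·(5) + (-17)·(6)·(5)·(4) + (-1)·(6)·(5)·(4)·(3) = -5853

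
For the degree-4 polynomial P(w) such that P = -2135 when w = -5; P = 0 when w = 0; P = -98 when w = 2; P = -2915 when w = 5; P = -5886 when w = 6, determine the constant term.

0

L_0(w) = w(w - 2)(w - 5)(w - 6) / [3850] = (1/3850)w^4 - (13/3850)w^3 + (26/1925)w^2 - (6/385)w
L_1(w) = (w + 5)(w - 2)(w - 5)(w - 6) / [-300] = -(1/300)w^4 + (2/75)w^3 + (13/300)w^2 - (2/3)w + 1
L_2(w) = (w + 5)w(w - 5)(w - 6) / [168] = (1/168)w^4 - (1/28)w^3 - (25/168)w^2 + (25/28)w
L_3(w) = (w + 5)w(w - 2)(w - 6) / [-150] = -(1/150)w^4 + (1/50)w^3 + (14/75)w^2 - (2/5)w
L_4(w) = (w + 5)w(w - 2)(w - 5) / [264] = (1/264)w^4 - (1/132)w^3 - (25/264)w^2 + (25/132)w
P(w) = (-2135)·L_0 + 0·L_1 + (-98)·L_2 + (-2915)·L_3 + (-5886)·L_4
Only the constant term is needed; take it from each L_i and combine:
(-2135)·(0) + 0·(1) + (-98)·(0) + (-2915)·(0) + (-5886)·(0) = 0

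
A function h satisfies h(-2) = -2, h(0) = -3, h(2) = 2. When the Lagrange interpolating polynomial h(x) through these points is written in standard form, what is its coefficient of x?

Build the Lagrange basis polynomials:
L_0(x) = x(x - 2) / [8] = (1/8)x^2 - (1/4)x
L_1(x) = (x + 2)(x - 2) / [-4] = -(1/4)x^2 + 1
L_2(x) = (x + 2)x / [8] = (1/8)x^2 + (1/4)x
h(x) = (-2)·L_0 + (-3)·L_1 + 2·L_2
Only the coefficient of x is needed; take it from each L_i and combine:
(-2)·(-1/4) + (-3)·(0) + 2·(1/4) = 1

1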